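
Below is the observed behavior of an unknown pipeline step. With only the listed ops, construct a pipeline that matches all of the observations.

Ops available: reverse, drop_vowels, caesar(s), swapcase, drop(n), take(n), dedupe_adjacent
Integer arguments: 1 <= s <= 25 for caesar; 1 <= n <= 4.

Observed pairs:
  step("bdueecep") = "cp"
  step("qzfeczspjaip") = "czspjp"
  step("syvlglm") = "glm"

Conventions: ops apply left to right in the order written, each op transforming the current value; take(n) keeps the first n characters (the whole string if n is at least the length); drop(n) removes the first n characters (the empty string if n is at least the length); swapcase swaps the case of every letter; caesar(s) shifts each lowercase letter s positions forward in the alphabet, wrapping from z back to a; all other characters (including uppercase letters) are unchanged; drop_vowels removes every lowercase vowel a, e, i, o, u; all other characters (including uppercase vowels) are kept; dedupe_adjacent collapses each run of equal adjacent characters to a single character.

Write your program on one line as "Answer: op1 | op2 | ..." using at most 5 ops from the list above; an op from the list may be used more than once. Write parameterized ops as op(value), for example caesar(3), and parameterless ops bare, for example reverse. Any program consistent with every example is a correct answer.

dedupe_adjacent | drop(4) | reverse | drop_vowels | reverse

Check, running the answer program on each example:
  "bdueecep" -> "bduecep" -> "cep" -> "pec" -> "pc" -> "cp"
  "qzfeczspjaip" -> "qzfeczspjaip" -> "czspjaip" -> "piajpszc" -> "pjpszc" -> "czspjp"
  "syvlglm" -> "syvlglm" -> "glm" -> "mlg" -> "mlg" -> "glm"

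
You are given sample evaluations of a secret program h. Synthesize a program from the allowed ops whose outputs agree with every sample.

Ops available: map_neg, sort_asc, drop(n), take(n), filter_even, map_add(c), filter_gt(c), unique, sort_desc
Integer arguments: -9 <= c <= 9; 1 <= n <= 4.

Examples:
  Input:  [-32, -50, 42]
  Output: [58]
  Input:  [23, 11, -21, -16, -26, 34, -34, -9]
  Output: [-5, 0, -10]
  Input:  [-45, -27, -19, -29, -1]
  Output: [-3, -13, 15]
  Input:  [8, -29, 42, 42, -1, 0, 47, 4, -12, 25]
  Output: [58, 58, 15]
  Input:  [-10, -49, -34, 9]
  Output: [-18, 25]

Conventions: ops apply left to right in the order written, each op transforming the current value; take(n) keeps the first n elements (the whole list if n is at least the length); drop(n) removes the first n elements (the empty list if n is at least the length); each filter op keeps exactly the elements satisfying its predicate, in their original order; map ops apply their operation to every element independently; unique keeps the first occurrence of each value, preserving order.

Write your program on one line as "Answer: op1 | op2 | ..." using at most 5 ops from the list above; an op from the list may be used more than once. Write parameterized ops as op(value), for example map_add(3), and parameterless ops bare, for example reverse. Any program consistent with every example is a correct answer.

map_add(7) | drop(2) | take(3) | map_add(9)

Check, running the answer program on each example:
  [-32, -50, 42] -> [-25, -43, 49] -> [49] -> [49] -> [58]
  [23, 11, -21, -16, -26, 34, -34, -9] -> [30, 18, -14, -9, -19, 41, -27, -2] -> [-14, -9, -19, 41, -27, -2] -> [-14, -9, -19] -> [-5, 0, -10]
  [-45, -27, -19, -29, -1] -> [-38, -20, -12, -22, 6] -> [-12, -22, 6] -> [-12, -22, 6] -> [-3, -13, 15]
  [8, -29, 42, 42, -1, 0, 47, 4, -12, 25] -> [15, -22, 49, 49, 6, 7, 54, 11, -5, 32] -> [49, 49, 6, 7, 54, 11, -5, 32] -> [49, 49, 6] -> [58, 58, 15]
  [-10, -49, -34, 9] -> [-3, -42, -27, 16] -> [-27, 16] -> [-27, 16] -> [-18, 25]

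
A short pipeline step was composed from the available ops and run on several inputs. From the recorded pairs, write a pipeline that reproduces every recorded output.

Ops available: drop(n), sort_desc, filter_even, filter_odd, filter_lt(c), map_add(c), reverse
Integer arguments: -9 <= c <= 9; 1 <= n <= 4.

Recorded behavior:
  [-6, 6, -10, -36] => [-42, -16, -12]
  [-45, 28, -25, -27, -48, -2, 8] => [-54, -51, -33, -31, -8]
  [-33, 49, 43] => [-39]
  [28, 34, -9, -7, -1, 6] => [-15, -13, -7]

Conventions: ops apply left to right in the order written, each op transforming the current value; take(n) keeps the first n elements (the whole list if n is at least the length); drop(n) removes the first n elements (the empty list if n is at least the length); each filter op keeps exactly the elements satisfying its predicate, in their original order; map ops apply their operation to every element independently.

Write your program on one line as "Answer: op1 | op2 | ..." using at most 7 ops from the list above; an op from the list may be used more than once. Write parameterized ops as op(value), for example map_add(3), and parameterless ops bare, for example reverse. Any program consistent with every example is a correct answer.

map_add(-2) | sort_desc | map_add(-2) | map_add(-2) | filter_lt(-1) | reverse

Check, running the answer program on each example:
  [-6, 6, -10, -36] -> [-8, 4, -12, -38] -> [4, -8, -12, -38] -> [2, -10, -14, -40] -> [0, -12, -16, -42] -> [-12, -16, -42] -> [-42, -16, -12]
  [-45, 28, -25, -27, -48, -2, 8] -> [-47, 26, -27, -29, -50, -4, 6] -> [26, 6, -4, -27, -29, -47, -50] -> [24, 4, -6, -29, -31, -49, -52] -> [22, 2, -8, -31, -33, -51, -54] -> [-8, -31, -33, -51, -54] -> [-54, -51, -33, -31, -8]
  [-33, 49, 43] -> [-35, 47, 41] -> [47, 41, -35] -> [45, 39, -37] -> [43, 37, -39] -> [-39] -> [-39]
  [28, 34, -9, -7, -1, 6] -> [26, 32, -11, -9, -3, 4] -> [32, 26, 4, -3, -9, -11] -> [30, 24, 2, -5, -11, -13] -> [28, 22, 0, -7, -13, -15] -> [-7, -13, -15] -> [-15, -13, -7]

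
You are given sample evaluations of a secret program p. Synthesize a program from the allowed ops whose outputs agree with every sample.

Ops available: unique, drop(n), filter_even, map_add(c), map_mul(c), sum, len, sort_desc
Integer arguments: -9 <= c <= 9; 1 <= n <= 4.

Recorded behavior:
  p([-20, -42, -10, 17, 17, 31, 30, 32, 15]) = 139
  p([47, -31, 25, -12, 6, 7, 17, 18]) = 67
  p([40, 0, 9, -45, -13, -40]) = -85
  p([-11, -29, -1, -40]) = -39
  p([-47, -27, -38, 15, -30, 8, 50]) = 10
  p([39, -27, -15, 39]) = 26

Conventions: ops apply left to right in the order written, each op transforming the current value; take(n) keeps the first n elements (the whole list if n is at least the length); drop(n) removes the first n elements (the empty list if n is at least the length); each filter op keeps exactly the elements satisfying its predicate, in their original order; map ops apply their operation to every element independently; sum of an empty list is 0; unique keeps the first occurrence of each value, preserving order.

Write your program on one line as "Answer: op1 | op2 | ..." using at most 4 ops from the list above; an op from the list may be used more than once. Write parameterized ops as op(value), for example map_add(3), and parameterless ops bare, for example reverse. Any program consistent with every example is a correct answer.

drop(2) | map_add(1) | sum

Check, running the answer program on each example:
  [-20, -42, -10, 17, 17, 31, 30, 32, 15] -> [-10, 17, 17, 31, 30, 32, 15] -> [-9, 18, 18, 32, 31, 33, 16] -> 139
  [47, -31, 25, -12, 6, 7, 17, 18] -> [25, -12, 6, 7, 17, 18] -> [26, -11, 7, 8, 18, 19] -> 67
  [40, 0, 9, -45, -13, -40] -> [9, -45, -13, -40] -> [10, -44, -12, -39] -> -85
  [-11, -29, -1, -40] -> [-1, -40] -> [0, -39] -> -39
  [-47, -27, -38, 15, -30, 8, 50] -> [-38, 15, -30, 8, 50] -> [-37, 16, -29, 9, 51] -> 10
  [39, -27, -15, 39] -> [-15, 39] -> [-14, 40] -> 26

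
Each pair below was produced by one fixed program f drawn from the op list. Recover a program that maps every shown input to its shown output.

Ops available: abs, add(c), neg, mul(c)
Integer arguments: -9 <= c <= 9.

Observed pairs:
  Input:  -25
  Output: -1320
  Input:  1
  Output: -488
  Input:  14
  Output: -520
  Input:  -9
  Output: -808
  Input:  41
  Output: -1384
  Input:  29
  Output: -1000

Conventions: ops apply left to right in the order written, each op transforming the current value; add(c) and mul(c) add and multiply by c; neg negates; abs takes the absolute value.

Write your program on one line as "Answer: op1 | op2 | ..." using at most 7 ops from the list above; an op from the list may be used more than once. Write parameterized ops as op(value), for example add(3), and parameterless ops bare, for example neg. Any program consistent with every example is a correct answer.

add(-7) | abs | add(9) | mul(4) | add(1) | mul(-8)

Check, running the answer program on each example:
  -25 -> -32 -> 32 -> 41 -> 164 -> 165 -> -1320
  1 -> -6 -> 6 -> 15 -> 60 -> 61 -> -488
  14 -> 7 -> 7 -> 16 -> 64 -> 65 -> -520
  -9 -> -16 -> 16 -> 25 -> 100 -> 101 -> -808
  41 -> 34 -> 34 -> 43 -> 172 -> 173 -> -1384
  29 -> 22 -> 22 -> 31 -> 124 -> 125 -> -1000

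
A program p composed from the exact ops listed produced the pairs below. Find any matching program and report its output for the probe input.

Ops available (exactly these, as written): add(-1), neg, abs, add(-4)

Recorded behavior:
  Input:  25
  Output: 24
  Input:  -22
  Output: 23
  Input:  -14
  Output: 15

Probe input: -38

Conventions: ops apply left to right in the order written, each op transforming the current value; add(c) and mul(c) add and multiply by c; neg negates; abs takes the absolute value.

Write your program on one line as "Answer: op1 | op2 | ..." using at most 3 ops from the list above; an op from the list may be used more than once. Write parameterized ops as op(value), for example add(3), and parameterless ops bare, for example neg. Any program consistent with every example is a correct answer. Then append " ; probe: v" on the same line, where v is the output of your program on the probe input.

add(-1) | abs ; probe: 39

Check, running the answer program on each example:
  25 -> 24 -> 24
  -22 -> -23 -> 23
  -14 -> -15 -> 15
  probe: -38 -> -39 -> 39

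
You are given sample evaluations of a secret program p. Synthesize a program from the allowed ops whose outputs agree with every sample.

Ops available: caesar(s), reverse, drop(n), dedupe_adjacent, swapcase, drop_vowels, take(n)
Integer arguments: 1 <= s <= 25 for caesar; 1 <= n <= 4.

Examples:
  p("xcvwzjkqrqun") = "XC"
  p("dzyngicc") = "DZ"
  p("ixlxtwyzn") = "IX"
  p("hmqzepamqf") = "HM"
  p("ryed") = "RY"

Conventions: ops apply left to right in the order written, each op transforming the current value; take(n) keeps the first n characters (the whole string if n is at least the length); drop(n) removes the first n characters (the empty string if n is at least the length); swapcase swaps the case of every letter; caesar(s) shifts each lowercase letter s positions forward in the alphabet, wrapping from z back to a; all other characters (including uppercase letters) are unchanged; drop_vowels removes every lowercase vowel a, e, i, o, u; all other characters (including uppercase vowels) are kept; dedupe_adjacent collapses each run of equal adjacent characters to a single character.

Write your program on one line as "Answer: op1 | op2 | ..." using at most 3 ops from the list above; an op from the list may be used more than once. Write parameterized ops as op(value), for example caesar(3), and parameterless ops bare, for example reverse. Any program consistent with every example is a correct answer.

dedupe_adjacent | swapcase | take(2)

Check, running the answer program on each example:
  "xcvwzjkqrqun" -> "xcvwzjkqrqun" -> "XCVWZJKQRQUN" -> "XC"
  "dzyngicc" -> "dzyngic" -> "DZYNGIC" -> "DZ"
  "ixlxtwyzn" -> "ixlxtwyzn" -> "IXLXTWYZN" -> "IX"
  "hmqzepamqf" -> "hmqzepamqf" -> "HMQZEPAMQF" -> "HM"
  "ryed" -> "ryed" -> "RYED" -> "RY"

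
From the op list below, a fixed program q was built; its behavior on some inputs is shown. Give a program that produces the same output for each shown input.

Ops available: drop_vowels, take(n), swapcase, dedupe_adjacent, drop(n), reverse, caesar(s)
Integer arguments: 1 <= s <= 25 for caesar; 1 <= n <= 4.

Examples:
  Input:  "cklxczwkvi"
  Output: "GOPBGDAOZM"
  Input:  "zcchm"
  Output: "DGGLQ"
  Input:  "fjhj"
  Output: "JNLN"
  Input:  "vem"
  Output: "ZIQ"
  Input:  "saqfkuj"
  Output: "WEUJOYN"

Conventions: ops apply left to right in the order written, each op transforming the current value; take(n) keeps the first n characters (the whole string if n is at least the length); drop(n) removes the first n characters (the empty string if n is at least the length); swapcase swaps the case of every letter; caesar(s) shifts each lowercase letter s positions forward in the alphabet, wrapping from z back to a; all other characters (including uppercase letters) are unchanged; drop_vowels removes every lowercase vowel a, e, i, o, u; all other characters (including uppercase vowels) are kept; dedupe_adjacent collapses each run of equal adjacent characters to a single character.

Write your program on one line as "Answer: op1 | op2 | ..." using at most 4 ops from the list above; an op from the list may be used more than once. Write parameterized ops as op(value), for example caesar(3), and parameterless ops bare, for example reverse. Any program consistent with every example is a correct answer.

caesar(12) | caesar(18) | swapcase

Check, running the answer program on each example:
  "cklxczwkvi" -> "owxjoliwhu" -> "gopbgdaozm" -> "GOPBGDAOZM"
  "zcchm" -> "looty" -> "dgglq" -> "DGGLQ"
  "fjhj" -> "rvtv" -> "jnln" -> "JNLN"
  "vem" -> "hqy" -> "ziq" -> "ZIQ"
  "saqfkuj" -> "emcrwgv" -> "weujoyn" -> "WEUJOYN"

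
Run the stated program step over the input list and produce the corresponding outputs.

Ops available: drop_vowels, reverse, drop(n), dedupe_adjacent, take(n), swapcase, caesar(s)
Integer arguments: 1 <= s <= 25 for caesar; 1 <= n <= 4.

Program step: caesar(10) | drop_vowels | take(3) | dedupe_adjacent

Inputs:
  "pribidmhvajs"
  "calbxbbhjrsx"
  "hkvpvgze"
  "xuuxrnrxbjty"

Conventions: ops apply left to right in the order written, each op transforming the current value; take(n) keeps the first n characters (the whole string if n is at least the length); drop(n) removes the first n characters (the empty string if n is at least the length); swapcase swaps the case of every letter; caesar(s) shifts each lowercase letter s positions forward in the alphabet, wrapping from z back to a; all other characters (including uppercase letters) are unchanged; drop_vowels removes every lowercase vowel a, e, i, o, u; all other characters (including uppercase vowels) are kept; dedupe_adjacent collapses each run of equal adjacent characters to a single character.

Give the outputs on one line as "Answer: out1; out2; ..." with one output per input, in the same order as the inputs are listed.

Execution, op by op:
  "pribidmhvajs" -> "zbslsnwrfktc" -> "zbslsnwrfktc" -> "zbs" -> "zbs"
  "calbxbbhjrsx" -> "mkvlhllrtbch" -> "mkvlhllrtbch" -> "mkv" -> "mkv"
  "hkvpvgze" -> "rufzfqjo" -> "rfzfqj" -> "rfz" -> "rfz"
  "xuuxrnrxbjty" -> "heehbxbhltdi" -> "hhbxbhltd" -> "hhb" -> "hb"

"zbs"; "mkv"; "rfz"; "hb"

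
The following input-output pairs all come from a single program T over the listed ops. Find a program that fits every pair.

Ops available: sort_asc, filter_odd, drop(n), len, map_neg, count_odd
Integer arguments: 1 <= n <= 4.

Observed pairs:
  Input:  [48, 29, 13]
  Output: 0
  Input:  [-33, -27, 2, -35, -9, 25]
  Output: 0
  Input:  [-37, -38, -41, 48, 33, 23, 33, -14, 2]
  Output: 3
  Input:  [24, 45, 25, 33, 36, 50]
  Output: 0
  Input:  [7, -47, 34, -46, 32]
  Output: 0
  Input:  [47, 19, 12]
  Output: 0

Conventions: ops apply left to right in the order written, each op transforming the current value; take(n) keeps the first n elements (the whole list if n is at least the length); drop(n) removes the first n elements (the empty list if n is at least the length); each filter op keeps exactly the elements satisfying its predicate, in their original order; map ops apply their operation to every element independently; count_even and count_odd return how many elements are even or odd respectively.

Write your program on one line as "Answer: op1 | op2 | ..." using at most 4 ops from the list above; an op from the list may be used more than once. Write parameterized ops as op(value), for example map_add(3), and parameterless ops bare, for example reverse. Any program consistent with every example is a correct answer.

drop(3) | drop(3) | len

Check, running the answer program on each example:
  [48, 29, 13] -> [] -> [] -> 0
  [-33, -27, 2, -35, -9, 25] -> [-35, -9, 25] -> [] -> 0
  [-37, -38, -41, 48, 33, 23, 33, -14, 2] -> [48, 33, 23, 33, -14, 2] -> [33, -14, 2] -> 3
  [24, 45, 25, 33, 36, 50] -> [33, 36, 50] -> [] -> 0
  [7, -47, 34, -46, 32] -> [-46, 32] -> [] -> 0
  [47, 19, 12] -> [] -> [] -> 0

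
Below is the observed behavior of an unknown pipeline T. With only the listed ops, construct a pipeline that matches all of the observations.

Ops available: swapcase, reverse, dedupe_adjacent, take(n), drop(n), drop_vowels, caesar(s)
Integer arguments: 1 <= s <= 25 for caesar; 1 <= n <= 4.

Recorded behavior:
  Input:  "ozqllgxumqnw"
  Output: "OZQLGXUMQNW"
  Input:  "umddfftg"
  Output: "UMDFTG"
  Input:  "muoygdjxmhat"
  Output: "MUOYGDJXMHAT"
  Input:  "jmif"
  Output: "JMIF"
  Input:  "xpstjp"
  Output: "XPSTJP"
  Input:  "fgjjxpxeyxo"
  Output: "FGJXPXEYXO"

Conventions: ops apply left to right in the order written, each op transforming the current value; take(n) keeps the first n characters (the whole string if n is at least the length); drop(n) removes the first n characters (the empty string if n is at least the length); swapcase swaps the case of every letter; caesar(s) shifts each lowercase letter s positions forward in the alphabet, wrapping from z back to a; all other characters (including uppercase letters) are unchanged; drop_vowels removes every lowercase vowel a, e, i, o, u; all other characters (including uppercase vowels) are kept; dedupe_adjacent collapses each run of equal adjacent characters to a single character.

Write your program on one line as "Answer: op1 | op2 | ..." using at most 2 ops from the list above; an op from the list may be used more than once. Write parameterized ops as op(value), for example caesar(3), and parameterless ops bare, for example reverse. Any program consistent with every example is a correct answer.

swapcase | dedupe_adjacent

Check, running the answer program on each example:
  "ozqllgxumqnw" -> "OZQLLGXUMQNW" -> "OZQLGXUMQNW"
  "umddfftg" -> "UMDDFFTG" -> "UMDFTG"
  "muoygdjxmhat" -> "MUOYGDJXMHAT" -> "MUOYGDJXMHAT"
  "jmif" -> "JMIF" -> "JMIF"
  "xpstjp" -> "XPSTJP" -> "XPSTJP"
  "fgjjxpxeyxo" -> "FGJJXPXEYXO" -> "FGJXPXEYXO"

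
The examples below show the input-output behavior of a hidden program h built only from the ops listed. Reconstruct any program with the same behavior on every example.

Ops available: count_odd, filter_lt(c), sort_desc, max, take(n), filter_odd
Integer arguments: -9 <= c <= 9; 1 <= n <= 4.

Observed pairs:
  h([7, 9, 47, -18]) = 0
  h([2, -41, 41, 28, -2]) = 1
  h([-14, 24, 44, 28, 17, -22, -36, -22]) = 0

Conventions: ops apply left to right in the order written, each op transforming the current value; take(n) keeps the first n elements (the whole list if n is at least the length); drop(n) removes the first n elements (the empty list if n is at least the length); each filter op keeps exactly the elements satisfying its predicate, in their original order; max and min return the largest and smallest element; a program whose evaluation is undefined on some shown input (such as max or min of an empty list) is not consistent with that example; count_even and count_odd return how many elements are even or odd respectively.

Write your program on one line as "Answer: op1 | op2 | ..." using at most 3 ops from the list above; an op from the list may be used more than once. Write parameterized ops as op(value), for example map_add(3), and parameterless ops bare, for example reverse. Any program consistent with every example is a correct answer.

filter_odd | filter_lt(-7) | count_odd

Check, running the answer program on each example:
  [7, 9, 47, -18] -> [7, 9, 47] -> [] -> 0
  [2, -41, 41, 28, -2] -> [-41, 41] -> [-41] -> 1
  [-14, 24, 44, 28, 17, -22, -36, -22] -> [17] -> [] -> 0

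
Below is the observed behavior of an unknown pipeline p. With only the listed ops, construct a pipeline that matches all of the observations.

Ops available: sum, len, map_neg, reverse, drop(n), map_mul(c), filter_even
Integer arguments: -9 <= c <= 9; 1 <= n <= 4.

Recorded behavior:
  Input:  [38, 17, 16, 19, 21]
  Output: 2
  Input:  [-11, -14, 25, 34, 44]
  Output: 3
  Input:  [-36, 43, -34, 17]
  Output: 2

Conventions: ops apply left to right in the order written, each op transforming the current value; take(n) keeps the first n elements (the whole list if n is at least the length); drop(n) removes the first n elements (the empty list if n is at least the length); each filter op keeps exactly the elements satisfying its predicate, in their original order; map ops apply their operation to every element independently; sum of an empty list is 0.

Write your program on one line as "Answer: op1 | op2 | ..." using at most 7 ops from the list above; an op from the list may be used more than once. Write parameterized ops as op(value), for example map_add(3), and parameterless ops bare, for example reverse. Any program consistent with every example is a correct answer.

map_neg | filter_even | map_mul(9) | map_mul(7) | map_mul(-5) | len

Check, running the answer program on each example:
  [38, 17, 16, 19, 21] -> [-38, -17, -16, -19, -21] -> [-38, -16] -> [-342, -144] -> [-2394, -1008] -> [11970, 5040] -> 2
  [-11, -14, 25, 34, 44] -> [11, 14, -25, -34, -44] -> [14, -34, -44] -> [126, -306, -396] -> [882, -2142, -2772] -> [-4410, 10710, 13860] -> 3
  [-36, 43, -34, 17] -> [36, -43, 34, -17] -> [36, 34] -> [324, 306] -> [2268, 2142] -> [-11340, -10710] -> 2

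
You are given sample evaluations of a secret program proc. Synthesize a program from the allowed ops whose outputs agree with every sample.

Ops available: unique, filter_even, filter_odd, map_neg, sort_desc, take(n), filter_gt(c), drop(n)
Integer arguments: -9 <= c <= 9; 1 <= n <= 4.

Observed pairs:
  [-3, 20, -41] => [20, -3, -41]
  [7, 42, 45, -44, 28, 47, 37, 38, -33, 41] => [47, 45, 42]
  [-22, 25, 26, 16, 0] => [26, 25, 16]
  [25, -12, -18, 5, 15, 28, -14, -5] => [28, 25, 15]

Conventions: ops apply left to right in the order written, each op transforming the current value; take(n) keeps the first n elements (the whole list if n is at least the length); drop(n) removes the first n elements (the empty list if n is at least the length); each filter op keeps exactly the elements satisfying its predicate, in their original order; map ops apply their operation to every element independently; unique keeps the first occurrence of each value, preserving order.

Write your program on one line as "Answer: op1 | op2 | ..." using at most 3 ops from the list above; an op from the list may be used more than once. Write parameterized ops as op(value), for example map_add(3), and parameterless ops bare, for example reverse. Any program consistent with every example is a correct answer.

sort_desc | take(3)

Check, running the answer program on each example:
  [-3, 20, -41] -> [20, -3, -41] -> [20, -3, -41]
  [7, 42, 45, -44, 28, 47, 37, 38, -33, 41] -> [47, 45, 42, 41, 38, 37, 28, 7, -33, -44] -> [47, 45, 42]
  [-22, 25, 26, 16, 0] -> [26, 25, 16, 0, -22] -> [26, 25, 16]
  [25, -12, -18, 5, 15, 28, -14, -5] -> [28, 25, 15, 5, -5, -12, -14, -18] -> [28, 25, 15]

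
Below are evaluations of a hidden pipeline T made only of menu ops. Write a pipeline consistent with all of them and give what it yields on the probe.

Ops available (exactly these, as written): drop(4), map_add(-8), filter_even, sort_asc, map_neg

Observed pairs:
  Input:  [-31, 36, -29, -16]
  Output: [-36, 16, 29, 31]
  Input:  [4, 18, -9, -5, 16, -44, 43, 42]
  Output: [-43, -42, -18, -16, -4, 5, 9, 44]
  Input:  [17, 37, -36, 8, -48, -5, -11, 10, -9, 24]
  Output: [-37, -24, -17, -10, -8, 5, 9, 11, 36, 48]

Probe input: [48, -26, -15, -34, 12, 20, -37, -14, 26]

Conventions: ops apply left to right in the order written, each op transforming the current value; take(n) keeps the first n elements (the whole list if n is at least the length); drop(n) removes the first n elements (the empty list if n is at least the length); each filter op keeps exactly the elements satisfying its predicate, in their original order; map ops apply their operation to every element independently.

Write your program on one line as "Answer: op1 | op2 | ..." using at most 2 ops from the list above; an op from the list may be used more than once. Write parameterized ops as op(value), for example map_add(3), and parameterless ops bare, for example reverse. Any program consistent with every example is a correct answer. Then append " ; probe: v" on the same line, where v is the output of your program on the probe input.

map_neg | sort_asc ; probe: [-48, -26, -20, -12, 14, 15, 26, 34, 37]

Check, running the answer program on each example:
  [-31, 36, -29, -16] -> [31, -36, 29, 16] -> [-36, 16, 29, 31]
  [4, 18, -9, -5, 16, -44, 43, 42] -> [-4, -18, 9, 5, -16, 44, -43, -42] -> [-43, -42, -18, -16, -4, 5, 9, 44]
  [17, 37, -36, 8, -48, -5, -11, 10, -9, 24] -> [-17, -37, 36, -8, 48, 5, 11, -10, 9, -24] -> [-37, -24, -17, -10, -8, 5, 9, 11, 36, 48]
  probe: [48, -26, -15, -34, 12, 20, -37, -14, 26] -> [-48, 26, 15, 34, -12, -20, 37, 14, -26] -> [-48, -26, -20, -12, 14, 15, 26, 34, 37]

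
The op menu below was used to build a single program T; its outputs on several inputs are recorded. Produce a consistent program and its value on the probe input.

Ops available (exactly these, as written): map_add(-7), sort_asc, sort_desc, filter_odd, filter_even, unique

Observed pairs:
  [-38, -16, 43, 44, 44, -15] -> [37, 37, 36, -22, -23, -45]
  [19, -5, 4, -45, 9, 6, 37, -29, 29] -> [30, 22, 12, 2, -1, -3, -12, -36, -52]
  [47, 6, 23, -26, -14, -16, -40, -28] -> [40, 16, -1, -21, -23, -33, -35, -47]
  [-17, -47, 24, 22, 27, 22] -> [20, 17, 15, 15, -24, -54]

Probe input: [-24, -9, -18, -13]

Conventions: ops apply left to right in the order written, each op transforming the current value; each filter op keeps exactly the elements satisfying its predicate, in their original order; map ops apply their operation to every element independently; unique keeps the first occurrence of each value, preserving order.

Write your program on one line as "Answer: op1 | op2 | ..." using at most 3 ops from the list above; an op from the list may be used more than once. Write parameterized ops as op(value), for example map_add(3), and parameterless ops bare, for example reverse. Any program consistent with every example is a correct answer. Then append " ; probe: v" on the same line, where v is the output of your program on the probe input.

sort_asc | map_add(-7) | sort_desc ; probe: [-16, -20, -25, -31]

Check, running the answer program on each example:
  [-38, -16, 43, 44, 44, -15] -> [-38, -16, -15, 43, 44, 44] -> [-45, -23, -22, 36, 37, 37] -> [37, 37, 36, -22, -23, -45]
  [19, -5, 4, -45, 9, 6, 37, -29, 29] -> [-45, -29, -5, 4, 6, 9, 19, 29, 37] -> [-52, -36, -12, -3, -1, 2, 12, 22, 30] -> [30, 22, 12, 2, -1, -3, -12, -36, -52]
  [47, 6, 23, -26, -14, -16, -40, -28] -> [-40, -28, -26, -16, -14, 6, 23, 47] -> [-47, -35, -33, -23, -21, -1, 16, 40] -> [40, 16, -1, -21, -23, -33, -35, -47]
  [-17, -47, 24, 22, 27, 22] -> [-47, -17, 22, 22, 24, 27] -> [-54, -24, 15, 15, 17, 20] -> [20, 17, 15, 15, -24, -54]
  probe: [-24, -9, -18, -13] -> [-24, -18, -13, -9] -> [-31, -25, -20, -16] -> [-16, -20, -25, -31]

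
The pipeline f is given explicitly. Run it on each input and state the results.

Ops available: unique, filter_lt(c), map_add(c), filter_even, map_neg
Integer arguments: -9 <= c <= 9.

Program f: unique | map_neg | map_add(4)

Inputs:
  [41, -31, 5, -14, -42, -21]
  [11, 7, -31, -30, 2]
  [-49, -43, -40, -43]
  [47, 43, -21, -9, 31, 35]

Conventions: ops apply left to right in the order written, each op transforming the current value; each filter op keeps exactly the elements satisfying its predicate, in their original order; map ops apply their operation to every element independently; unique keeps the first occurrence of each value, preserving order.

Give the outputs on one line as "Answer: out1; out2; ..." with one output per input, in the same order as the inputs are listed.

[-37, 35, -1, 18, 46, 25]; [-7, -3, 35, 34, 2]; [53, 47, 44]; [-43, -39, 25, 13, -27, -31]

Execution, op by op:
  [41, -31, 5, -14, -42, -21] -> [41, -31, 5, -14, -42, -21] -> [-41, 31, -5, 14, 42, 21] -> [-37, 35, -1, 18, 46, 25]
  [11, 7, -31, -30, 2] -> [11, 7, -31, -30, 2] -> [-11, -7, 31, 30, -2] -> [-7, -3, 35, 34, 2]
  [-49, -43, -40, -43] -> [-49, -43, -40] -> [49, 43, 40] -> [53, 47, 44]
  [47, 43, -21, -9, 31, 35] -> [47, 43, -21, -9, 31, 35] -> [-47, -43, 21, 9, -31, -35] -> [-43, -39, 25, 13, -27, -31]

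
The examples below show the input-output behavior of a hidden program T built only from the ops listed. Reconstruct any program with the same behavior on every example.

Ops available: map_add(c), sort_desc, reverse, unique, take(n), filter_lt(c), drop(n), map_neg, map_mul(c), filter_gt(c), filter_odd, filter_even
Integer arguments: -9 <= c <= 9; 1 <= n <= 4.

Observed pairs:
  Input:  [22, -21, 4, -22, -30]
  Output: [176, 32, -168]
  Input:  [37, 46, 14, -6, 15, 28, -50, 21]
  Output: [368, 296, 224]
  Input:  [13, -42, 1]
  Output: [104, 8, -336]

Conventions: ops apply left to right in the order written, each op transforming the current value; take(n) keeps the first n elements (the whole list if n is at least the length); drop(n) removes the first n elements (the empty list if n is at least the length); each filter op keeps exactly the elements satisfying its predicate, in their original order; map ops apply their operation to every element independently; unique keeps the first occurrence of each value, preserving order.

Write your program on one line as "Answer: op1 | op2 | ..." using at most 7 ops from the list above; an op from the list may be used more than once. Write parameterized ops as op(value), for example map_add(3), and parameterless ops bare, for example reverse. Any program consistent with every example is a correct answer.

sort_desc | map_neg | map_mul(-8) | map_neg | take(3) | map_neg

Check, running the answer program on each example:
  [22, -21, 4, -22, -30] -> [22, 4, -21, -22, -30] -> [-22, -4, 21, 22, 30] -> [176, 32, -168, -176, -240] -> [-176, -32, 168, 176, 240] -> [-176, -32, 168] -> [176, 32, -168]
  [37, 46, 14, -6, 15, 28, -50, 21] -> [46, 37, 28, 21, 15, 14, -6, -50] -> [-46, -37, -28, -21, -15, -14, 6, 50] -> [368, 296, 224, 168, 120, 112, -48, -400] -> [-368, -296, -224, -168, -120, -112, 48, 400] -> [-368, -296, -224] -> [368, 296, 224]
  [13, -42, 1] -> [13, 1, -42] -> [-13, -1, 42] -> [104, 8, -336] -> [-104, -8, 336] -> [-104, -8, 336] -> [104, 8, -336]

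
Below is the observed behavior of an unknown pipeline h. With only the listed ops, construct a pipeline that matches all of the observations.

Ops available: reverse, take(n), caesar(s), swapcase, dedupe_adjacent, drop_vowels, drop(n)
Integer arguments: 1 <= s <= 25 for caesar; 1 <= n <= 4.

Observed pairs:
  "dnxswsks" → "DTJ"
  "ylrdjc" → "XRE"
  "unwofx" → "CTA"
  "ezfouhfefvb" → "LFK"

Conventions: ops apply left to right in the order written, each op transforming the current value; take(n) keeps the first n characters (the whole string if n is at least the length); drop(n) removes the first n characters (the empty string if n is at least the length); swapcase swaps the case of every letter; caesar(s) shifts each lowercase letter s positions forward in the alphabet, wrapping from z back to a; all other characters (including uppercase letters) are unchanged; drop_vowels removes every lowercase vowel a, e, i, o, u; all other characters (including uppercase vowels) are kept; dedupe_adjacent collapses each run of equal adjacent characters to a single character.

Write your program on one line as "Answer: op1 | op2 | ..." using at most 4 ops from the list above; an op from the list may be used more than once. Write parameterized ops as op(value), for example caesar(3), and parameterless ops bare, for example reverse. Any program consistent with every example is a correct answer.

caesar(6) | swapcase | take(3) | reverse

Check, running the answer program on each example:
  "dnxswsks" -> "jtdycyqy" -> "JTDYCYQY" -> "JTD" -> "DTJ"
  "ylrdjc" -> "erxjpi" -> "ERXJPI" -> "ERX" -> "XRE"
  "unwofx" -> "atculd" -> "ATCULD" -> "ATC" -> "CTA"
  "ezfouhfefvb" -> "kfluanlklbh" -> "KFLUANLKLBH" -> "KFL" -> "LFK"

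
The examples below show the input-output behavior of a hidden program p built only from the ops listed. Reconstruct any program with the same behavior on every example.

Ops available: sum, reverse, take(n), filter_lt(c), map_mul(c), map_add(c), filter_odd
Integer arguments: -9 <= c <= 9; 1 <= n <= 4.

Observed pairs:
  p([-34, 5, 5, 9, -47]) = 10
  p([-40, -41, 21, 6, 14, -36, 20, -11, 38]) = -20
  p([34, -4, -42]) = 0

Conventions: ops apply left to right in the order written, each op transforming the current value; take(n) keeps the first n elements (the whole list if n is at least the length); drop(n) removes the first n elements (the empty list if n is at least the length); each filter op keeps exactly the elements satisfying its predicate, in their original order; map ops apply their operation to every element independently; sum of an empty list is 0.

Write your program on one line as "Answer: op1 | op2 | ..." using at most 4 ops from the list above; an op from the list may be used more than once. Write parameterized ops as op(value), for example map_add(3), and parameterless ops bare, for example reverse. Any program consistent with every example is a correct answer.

filter_odd | take(2) | reverse | sum

Check, running the answer program on each example:
  [-34, 5, 5, 9, -47] -> [5, 5, 9, -47] -> [5, 5] -> [5, 5] -> 10
  [-40, -41, 21, 6, 14, -36, 20, -11, 38] -> [-41, 21, -11] -> [-41, 21] -> [21, -41] -> -20
  [34, -4, -42] -> [] -> [] -> [] -> 0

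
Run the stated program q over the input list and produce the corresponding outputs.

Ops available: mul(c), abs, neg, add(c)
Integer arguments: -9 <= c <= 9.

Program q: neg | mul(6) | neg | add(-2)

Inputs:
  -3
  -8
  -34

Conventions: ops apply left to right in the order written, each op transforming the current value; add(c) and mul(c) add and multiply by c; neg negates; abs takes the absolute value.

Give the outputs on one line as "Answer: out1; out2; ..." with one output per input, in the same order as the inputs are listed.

Execution, op by op:
  -3 -> 3 -> 18 -> -18 -> -20
  -8 -> 8 -> 48 -> -48 -> -50
  -34 -> 34 -> 204 -> -204 -> -206

-20; -50; -206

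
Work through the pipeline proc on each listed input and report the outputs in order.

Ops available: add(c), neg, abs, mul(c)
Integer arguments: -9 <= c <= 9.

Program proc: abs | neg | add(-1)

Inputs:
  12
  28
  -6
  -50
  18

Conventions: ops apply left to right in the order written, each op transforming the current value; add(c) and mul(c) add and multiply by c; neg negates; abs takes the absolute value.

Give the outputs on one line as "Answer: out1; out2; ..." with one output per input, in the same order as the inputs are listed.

Execution, op by op:
  12 -> 12 -> -12 -> -13
  28 -> 28 -> -28 -> -29
  -6 -> 6 -> -6 -> -7
  -50 -> 50 -> -50 -> -51
  18 -> 18 -> -18 -> -19

-13; -29; -7; -51; -19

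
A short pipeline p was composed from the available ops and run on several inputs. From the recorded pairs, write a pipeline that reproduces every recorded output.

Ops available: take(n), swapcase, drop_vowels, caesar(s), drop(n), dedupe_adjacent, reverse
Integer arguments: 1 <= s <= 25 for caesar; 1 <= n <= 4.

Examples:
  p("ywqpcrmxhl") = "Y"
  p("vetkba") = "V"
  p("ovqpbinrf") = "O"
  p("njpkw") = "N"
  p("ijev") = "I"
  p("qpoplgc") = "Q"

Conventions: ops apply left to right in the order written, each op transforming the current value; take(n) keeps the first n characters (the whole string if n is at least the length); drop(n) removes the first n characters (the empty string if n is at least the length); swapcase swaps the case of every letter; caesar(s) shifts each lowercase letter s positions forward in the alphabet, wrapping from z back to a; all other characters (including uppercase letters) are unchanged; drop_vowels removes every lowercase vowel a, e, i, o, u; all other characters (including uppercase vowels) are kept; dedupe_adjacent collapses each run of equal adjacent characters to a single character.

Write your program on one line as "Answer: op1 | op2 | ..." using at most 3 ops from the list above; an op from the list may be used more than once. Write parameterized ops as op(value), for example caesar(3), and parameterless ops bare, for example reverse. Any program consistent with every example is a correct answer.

swapcase | take(1)

Check, running the answer program on each example:
  "ywqpcrmxhl" -> "YWQPCRMXHL" -> "Y"
  "vetkba" -> "VETKBA" -> "V"
  "ovqpbinrf" -> "OVQPBINRF" -> "O"
  "njpkw" -> "NJPKW" -> "N"
  "ijev" -> "IJEV" -> "I"
  "qpoplgc" -> "QPOPLGC" -> "Q"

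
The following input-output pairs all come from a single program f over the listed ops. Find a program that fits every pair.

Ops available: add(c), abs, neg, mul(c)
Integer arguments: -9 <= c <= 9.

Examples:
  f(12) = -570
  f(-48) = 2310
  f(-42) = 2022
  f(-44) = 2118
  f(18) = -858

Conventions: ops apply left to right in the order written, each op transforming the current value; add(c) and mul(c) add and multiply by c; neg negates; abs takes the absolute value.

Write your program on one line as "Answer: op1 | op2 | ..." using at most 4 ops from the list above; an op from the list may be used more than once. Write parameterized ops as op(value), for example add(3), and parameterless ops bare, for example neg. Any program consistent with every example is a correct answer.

mul(8) | add(-1) | mul(-6)

Check, running the answer program on each example:
  12 -> 96 -> 95 -> -570
  -48 -> -384 -> -385 -> 2310
  -42 -> -336 -> -337 -> 2022
  -44 -> -352 -> -353 -> 2118
  18 -> 144 -> 143 -> -858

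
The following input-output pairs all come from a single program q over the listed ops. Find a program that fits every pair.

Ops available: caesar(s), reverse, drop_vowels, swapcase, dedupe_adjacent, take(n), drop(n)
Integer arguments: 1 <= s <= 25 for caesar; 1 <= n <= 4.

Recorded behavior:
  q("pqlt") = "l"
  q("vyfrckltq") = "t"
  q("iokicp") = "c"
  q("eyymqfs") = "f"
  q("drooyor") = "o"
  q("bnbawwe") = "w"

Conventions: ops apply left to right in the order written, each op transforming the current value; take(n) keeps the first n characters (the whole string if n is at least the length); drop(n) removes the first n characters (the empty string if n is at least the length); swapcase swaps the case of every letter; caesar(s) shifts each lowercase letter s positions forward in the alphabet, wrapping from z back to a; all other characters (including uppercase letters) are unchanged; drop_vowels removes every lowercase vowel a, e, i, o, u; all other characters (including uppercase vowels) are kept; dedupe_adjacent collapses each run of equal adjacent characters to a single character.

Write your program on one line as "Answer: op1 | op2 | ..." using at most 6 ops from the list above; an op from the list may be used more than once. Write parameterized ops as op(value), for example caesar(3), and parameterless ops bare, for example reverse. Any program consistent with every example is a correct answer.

swapcase | reverse | swapcase | take(2) | reverse | take(1)

Check, running the answer program on each example:
  "pqlt" -> "PQLT" -> "TLQP" -> "tlqp" -> "tl" -> "lt" -> "l"
  "vyfrckltq" -> "VYFRCKLTQ" -> "QTLKCRFYV" -> "qtlkcrfyv" -> "qt" -> "tq" -> "t"
  "iokicp" -> "IOKICP" -> "PCIKOI" -> "pcikoi" -> "pc" -> "cp" -> "c"
  "eyymqfs" -> "EYYMQFS" -> "SFQMYYE" -> "sfqmyye" -> "sf" -> "fs" -> "f"
  "drooyor" -> "DROOYOR" -> "ROYOORD" -> "royoord" -> "ro" -> "or" -> "o"
  "bnbawwe" -> "BNBAWWE" -> "EWWABNB" -> "ewwabnb" -> "ew" -> "we" -> "w"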